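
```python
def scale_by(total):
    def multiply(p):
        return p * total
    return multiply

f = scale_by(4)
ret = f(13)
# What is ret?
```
52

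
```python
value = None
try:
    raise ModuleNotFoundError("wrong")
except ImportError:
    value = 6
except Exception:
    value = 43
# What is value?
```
6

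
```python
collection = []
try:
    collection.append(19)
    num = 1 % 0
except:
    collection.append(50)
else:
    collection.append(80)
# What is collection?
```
[19, 50]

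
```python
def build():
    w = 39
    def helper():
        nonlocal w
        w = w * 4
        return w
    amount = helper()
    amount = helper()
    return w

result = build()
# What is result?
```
624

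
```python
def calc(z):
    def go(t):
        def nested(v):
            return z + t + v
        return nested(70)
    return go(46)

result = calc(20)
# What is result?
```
136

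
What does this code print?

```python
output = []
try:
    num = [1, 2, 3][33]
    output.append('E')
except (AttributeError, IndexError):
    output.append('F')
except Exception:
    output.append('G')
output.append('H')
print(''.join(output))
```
FH

IndexError matches tuple containing it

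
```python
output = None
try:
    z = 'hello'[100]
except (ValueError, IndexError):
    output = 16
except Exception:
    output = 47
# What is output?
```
16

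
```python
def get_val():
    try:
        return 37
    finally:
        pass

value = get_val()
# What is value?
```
37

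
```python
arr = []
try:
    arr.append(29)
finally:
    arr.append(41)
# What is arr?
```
[29, 41]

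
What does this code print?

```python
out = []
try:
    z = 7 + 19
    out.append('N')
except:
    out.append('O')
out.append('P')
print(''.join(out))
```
NP

No exception, try block completes normally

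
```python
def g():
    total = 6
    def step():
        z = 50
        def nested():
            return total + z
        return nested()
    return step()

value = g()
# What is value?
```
56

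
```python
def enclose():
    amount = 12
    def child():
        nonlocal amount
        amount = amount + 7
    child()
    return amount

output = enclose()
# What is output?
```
19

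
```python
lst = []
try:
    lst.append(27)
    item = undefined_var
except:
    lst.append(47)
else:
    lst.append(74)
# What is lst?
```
[27, 47]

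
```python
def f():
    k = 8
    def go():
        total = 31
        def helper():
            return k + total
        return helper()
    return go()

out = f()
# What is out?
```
39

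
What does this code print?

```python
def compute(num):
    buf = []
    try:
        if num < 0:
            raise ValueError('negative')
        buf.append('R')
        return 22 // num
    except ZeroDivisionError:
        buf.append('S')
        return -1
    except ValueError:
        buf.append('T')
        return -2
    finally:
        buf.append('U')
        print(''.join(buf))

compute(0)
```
RSU

num=0 causes ZeroDivisionError, caught, finally prints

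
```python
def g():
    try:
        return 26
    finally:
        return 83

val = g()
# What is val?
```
83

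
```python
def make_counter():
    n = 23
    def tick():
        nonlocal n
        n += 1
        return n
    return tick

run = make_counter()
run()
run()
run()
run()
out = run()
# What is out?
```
28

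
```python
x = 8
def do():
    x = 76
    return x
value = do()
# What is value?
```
76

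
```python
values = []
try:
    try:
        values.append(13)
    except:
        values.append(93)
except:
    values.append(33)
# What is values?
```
[13]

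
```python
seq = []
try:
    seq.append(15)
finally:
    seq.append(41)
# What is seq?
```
[15, 41]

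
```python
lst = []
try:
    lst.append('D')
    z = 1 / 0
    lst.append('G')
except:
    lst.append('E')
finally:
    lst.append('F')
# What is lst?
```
['D', 'E', 'F']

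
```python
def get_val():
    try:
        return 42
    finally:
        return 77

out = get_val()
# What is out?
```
77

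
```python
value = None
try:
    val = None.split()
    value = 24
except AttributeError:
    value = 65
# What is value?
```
65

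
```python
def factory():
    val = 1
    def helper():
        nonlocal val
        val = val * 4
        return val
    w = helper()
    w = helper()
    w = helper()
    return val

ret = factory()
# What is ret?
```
64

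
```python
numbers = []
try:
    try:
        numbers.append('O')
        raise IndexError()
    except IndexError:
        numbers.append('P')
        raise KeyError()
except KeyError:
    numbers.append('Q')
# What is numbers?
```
['O', 'P', 'Q']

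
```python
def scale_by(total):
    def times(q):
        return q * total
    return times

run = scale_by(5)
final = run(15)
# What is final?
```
75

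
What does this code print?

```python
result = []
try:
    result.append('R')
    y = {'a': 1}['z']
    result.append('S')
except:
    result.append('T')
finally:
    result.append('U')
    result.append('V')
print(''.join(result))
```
RTUV

Code before exception runs, then except, then all of finally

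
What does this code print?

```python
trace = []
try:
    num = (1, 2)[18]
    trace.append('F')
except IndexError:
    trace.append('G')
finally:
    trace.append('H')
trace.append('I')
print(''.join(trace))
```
GHI

finally always runs, even after exception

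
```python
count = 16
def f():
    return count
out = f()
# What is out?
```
16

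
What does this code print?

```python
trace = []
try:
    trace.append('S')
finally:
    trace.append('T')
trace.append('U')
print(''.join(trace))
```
STU

try/finally without except, no exception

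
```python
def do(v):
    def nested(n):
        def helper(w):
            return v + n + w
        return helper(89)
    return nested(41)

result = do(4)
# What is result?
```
134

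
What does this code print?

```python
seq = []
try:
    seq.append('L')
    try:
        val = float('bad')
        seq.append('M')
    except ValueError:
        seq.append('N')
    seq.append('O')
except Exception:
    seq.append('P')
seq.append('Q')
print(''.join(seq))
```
LNOQ

Inner exception caught by inner handler, outer continues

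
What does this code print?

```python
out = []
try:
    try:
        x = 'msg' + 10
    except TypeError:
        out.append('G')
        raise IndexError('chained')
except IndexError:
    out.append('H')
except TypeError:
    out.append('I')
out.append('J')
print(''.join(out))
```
GHJ

IndexError raised and caught, original TypeError not re-raised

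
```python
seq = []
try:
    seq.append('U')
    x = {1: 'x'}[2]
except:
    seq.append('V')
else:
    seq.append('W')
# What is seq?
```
['U', 'V']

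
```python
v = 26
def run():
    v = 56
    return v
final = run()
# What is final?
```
56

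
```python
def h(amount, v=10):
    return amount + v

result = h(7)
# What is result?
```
17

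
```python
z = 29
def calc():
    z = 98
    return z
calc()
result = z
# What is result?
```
29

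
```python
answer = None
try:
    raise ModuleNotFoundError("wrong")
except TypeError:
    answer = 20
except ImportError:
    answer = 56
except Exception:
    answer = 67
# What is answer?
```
56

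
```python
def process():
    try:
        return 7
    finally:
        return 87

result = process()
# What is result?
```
87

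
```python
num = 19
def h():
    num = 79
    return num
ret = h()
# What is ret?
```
79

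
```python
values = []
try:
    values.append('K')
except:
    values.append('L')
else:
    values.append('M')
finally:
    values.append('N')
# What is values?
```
['K', 'M', 'N']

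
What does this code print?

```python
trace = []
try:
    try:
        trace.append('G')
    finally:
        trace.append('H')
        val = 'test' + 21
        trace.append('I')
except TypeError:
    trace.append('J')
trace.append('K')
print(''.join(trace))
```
GHJK

Exception in inner finally caught by outer except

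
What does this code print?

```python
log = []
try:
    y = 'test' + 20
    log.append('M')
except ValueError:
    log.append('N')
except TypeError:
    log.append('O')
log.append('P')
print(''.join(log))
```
OP

TypeError is caught by its specific handler, not ValueError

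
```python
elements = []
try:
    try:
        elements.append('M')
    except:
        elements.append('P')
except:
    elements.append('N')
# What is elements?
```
['M']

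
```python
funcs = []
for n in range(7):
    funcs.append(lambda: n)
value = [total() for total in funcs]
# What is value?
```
[6, 6, 6, 6, 6, 6, 6]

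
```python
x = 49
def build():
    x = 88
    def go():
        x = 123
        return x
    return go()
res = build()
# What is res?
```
123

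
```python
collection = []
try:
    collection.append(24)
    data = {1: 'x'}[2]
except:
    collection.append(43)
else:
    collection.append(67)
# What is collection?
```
[24, 43]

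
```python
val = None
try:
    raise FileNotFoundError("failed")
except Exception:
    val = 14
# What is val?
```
14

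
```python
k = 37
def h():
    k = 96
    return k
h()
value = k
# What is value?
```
37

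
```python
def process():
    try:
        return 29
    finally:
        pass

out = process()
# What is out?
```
29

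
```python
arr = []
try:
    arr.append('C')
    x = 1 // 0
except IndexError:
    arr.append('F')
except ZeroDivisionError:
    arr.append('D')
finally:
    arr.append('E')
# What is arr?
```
['C', 'D', 'E']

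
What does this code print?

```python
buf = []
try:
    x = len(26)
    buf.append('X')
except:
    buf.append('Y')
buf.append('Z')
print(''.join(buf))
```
YZ

Exception raised in try, caught by bare except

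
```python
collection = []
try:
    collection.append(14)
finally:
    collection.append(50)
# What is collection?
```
[14, 50]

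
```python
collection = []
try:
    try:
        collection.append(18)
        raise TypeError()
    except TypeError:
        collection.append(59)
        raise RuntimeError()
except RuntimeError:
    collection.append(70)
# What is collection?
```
[18, 59, 70]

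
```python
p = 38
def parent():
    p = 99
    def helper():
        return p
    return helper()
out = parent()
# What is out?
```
99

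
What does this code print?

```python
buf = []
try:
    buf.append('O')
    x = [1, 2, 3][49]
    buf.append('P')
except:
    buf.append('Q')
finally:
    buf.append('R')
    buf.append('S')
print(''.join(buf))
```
OQRS

Code before exception runs, then except, then all of finally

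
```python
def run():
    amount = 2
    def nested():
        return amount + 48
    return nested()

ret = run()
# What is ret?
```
50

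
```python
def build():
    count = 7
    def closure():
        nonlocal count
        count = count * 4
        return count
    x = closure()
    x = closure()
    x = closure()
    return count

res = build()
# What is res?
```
448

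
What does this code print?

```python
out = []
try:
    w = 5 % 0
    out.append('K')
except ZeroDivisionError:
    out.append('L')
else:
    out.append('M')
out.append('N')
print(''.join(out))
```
LN

else block skipped when exception is caught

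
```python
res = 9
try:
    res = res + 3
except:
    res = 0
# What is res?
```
12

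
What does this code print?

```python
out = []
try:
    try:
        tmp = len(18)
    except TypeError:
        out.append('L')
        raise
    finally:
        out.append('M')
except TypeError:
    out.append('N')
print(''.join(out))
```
LMN

finally runs before re-raised exception propagates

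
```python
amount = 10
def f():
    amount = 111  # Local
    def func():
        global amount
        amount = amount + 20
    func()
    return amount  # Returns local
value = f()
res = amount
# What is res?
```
30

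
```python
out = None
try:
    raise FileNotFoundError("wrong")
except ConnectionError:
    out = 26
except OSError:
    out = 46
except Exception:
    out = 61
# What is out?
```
46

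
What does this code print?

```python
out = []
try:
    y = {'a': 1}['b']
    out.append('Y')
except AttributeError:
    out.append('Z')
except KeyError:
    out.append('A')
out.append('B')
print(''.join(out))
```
AB

KeyError is caught by its specific handler, not AttributeError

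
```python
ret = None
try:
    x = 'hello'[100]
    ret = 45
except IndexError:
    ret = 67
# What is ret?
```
67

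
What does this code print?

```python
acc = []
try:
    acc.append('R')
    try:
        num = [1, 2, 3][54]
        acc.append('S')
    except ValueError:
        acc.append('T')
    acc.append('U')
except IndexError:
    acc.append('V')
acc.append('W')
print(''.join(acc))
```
RVW

Inner handler doesn't match, propagates to outer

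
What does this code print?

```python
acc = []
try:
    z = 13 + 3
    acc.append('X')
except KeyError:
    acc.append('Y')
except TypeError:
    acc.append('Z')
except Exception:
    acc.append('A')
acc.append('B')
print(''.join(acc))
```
XB

No exception, try block completes normally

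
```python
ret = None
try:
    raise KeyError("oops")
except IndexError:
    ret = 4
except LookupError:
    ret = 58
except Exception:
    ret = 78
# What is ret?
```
58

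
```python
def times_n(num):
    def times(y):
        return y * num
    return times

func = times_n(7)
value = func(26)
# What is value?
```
182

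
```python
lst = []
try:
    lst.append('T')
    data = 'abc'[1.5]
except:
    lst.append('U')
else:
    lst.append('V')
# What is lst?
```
['T', 'U']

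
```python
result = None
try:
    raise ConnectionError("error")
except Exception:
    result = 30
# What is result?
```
30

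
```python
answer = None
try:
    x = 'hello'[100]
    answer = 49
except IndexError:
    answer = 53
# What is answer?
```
53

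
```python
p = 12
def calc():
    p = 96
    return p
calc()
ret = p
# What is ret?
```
12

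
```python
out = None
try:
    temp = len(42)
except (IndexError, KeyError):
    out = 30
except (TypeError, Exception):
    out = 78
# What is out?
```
78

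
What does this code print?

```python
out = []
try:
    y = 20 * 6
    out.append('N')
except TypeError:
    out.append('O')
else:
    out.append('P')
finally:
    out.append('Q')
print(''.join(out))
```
NPQ

else runs before finally when no exception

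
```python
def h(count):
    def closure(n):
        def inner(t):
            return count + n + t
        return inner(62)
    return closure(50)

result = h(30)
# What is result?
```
142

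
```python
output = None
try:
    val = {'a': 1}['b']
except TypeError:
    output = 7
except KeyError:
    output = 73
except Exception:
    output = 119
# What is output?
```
73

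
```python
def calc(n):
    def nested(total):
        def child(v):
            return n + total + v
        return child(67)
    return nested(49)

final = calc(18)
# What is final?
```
134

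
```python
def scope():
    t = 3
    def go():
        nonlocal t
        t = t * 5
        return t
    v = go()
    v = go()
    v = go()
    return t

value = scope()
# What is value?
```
375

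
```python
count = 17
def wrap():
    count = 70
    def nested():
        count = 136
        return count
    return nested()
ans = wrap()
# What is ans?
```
136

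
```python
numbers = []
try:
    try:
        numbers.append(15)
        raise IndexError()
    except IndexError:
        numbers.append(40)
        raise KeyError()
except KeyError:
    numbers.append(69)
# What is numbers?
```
[15, 40, 69]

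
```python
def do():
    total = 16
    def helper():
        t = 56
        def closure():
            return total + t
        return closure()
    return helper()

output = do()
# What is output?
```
72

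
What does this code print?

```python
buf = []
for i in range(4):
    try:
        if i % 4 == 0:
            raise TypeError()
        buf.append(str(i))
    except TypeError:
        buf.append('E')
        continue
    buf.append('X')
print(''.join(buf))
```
E1X2X3X

continue in except skips rest of loop body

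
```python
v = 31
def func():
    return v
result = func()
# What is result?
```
31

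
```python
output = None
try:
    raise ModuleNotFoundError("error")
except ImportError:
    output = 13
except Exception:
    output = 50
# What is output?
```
13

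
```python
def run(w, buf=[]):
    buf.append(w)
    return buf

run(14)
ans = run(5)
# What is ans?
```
[14, 5]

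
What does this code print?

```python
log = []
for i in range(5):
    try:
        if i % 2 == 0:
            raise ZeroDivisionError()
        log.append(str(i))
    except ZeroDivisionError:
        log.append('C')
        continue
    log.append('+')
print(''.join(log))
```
C1+C3+C

continue in except skips rest of loop body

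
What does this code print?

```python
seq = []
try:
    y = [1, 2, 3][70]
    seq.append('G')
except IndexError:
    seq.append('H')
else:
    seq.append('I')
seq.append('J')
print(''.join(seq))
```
HJ

else block skipped when exception is caught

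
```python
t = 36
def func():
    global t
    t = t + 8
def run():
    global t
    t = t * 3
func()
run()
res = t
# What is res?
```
132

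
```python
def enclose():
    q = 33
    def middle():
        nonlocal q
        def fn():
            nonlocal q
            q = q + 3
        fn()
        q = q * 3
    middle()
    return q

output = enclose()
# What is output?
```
108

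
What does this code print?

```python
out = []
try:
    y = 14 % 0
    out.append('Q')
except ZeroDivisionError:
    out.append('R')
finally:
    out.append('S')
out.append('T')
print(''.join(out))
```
RST

finally always runs, even after exception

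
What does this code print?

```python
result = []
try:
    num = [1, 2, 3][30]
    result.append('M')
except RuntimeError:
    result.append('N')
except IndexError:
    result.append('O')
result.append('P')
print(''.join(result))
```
OP

IndexError is caught by its specific handler, not RuntimeError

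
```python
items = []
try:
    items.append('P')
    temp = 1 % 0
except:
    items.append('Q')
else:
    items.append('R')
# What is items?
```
['P', 'Q']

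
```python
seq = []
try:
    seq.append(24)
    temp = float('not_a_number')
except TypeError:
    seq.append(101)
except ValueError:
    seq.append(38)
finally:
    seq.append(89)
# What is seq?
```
[24, 38, 89]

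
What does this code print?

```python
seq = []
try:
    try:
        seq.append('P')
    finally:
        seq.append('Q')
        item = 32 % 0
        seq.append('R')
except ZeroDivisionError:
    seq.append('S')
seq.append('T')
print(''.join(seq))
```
PQST

Exception in inner finally caught by outer except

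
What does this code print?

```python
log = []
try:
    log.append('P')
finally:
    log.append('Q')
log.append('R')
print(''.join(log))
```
PQR

try/finally without except, no exception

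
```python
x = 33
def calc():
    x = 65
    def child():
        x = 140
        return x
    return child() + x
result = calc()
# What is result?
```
205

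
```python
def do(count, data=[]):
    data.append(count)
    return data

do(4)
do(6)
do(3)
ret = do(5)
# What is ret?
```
[4, 6, 3, 5]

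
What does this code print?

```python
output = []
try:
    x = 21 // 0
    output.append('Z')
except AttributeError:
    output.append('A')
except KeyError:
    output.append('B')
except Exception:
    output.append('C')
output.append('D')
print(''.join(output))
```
CD

ZeroDivisionError not specifically caught, falls to Exception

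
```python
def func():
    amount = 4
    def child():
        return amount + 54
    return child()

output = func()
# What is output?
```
58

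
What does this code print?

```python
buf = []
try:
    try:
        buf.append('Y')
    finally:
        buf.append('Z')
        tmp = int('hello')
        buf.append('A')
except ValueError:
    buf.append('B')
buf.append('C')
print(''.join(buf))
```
YZBC

Exception in inner finally caught by outer except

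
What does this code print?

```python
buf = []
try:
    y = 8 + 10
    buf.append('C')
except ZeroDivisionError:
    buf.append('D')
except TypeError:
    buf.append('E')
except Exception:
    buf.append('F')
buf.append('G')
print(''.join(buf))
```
CG

No exception, try block completes normally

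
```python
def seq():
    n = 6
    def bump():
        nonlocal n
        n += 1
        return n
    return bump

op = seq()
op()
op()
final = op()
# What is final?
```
9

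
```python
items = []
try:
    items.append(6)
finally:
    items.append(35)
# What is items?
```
[6, 35]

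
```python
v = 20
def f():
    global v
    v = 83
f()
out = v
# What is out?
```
83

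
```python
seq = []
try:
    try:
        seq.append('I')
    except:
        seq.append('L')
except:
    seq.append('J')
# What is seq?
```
['I']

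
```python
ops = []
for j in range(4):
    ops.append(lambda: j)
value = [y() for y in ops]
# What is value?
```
[3, 3, 3, 3]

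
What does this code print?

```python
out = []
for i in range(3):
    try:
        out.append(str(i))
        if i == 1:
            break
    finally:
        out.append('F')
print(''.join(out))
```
0F1F

finally runs even when breaking out of loop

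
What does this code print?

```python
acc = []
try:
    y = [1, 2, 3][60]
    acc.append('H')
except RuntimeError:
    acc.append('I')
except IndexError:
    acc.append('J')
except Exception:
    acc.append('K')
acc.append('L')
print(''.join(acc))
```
JL

IndexError matches before generic Exception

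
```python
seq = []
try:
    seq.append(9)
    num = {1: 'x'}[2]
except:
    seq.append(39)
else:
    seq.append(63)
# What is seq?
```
[9, 39]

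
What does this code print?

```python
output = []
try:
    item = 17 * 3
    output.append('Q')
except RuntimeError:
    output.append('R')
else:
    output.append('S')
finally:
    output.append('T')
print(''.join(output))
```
QST

else runs before finally when no exception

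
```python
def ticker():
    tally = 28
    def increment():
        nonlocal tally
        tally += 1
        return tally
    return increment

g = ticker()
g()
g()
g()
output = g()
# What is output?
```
32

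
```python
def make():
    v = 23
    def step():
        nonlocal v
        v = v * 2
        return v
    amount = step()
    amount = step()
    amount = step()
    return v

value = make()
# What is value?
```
184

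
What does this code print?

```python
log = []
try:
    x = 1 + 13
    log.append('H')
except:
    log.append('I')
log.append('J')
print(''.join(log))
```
HJ

No exception, try block completes normally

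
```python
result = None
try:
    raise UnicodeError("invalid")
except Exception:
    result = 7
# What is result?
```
7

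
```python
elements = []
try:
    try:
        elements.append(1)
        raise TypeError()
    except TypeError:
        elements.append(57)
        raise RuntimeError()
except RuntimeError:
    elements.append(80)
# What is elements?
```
[1, 57, 80]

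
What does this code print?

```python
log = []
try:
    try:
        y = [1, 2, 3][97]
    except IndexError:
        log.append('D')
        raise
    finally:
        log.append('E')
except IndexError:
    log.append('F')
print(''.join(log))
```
DEF

finally runs before re-raised exception propagates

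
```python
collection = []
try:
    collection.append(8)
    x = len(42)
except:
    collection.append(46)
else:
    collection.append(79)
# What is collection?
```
[8, 46]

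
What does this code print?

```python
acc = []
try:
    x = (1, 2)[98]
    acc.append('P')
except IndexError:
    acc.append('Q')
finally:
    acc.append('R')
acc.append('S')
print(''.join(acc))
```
QRS

finally always runs, even after exception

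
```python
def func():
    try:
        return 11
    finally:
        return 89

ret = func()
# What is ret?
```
89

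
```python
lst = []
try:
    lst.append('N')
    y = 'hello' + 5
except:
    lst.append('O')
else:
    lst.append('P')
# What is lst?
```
['N', 'O']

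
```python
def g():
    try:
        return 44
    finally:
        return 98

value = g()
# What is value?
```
98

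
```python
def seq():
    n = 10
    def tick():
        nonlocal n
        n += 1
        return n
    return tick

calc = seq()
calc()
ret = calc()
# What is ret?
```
12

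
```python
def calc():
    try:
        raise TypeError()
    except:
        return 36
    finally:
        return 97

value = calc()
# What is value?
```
97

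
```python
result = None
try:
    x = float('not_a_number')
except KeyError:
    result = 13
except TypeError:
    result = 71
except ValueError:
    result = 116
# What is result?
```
116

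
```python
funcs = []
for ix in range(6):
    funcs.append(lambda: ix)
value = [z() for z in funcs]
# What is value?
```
[5, 5, 5, 5, 5, 5]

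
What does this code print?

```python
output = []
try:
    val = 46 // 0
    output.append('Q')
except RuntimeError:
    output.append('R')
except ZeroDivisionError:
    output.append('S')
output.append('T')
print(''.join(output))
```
ST

ZeroDivisionError is caught by its specific handler, not RuntimeError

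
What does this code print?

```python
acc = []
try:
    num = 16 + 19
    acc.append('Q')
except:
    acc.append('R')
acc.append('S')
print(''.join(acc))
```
QS

No exception, try block completes normally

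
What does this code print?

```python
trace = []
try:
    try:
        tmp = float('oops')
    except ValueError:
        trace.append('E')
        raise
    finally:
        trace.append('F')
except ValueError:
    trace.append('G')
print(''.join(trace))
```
EFG

finally runs before re-raised exception propagates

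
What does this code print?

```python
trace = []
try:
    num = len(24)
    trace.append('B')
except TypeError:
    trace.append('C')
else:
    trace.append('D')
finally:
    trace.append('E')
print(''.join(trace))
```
CE

Exception: except runs, else skipped, finally runs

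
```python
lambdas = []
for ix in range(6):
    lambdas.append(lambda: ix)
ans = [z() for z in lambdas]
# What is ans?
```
[5, 5, 5, 5, 5, 5]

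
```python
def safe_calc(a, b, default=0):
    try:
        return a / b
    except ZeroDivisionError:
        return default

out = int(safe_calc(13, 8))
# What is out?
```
1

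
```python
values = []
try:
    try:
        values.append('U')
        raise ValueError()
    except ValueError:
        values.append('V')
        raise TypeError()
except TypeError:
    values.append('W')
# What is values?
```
['U', 'V', 'W']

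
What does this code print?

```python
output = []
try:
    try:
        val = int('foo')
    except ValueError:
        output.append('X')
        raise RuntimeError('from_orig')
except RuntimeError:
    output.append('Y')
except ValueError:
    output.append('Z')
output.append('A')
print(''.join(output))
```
XYA

RuntimeError raised and caught, original ValueError not re-raised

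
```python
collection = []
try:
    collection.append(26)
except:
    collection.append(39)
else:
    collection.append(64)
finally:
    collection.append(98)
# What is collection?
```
[26, 64, 98]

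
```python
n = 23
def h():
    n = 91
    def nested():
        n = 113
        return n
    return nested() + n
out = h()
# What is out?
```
204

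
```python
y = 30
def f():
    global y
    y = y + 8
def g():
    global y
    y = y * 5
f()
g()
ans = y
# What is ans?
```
190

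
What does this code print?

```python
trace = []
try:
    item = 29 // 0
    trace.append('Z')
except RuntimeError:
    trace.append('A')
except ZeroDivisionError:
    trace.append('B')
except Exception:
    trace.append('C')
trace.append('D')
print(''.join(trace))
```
BD

ZeroDivisionError matches before generic Exception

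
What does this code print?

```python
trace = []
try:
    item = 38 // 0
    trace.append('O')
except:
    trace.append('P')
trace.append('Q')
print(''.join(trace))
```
PQ

Exception raised in try, caught by bare except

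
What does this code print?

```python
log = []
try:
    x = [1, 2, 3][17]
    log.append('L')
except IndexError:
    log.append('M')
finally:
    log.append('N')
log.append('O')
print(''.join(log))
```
MNO

finally always runs, even after exception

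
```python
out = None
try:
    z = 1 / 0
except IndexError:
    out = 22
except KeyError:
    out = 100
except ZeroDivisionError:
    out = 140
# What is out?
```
140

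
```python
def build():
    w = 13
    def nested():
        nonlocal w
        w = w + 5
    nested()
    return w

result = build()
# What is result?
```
18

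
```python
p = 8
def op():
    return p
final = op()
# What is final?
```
8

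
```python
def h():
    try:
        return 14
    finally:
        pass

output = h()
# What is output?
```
14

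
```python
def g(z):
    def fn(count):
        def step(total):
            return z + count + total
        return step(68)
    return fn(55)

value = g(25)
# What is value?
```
148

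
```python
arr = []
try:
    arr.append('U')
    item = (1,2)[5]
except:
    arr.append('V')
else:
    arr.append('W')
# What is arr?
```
['U', 'V']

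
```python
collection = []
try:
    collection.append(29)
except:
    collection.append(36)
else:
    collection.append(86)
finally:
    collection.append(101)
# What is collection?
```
[29, 86, 101]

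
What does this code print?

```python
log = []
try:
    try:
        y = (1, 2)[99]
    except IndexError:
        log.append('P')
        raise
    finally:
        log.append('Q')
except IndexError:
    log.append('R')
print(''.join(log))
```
PQR

finally runs before re-raised exception propagates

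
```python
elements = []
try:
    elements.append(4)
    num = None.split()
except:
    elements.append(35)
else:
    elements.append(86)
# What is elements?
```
[4, 35]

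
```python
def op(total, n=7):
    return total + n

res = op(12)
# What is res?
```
19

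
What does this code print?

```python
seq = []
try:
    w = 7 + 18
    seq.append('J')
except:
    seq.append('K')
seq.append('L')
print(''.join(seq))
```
JL

No exception, try block completes normally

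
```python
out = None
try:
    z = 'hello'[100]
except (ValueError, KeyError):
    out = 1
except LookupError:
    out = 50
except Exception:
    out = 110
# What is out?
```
50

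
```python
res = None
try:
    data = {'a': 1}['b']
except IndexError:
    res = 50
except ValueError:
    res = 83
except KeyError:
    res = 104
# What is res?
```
104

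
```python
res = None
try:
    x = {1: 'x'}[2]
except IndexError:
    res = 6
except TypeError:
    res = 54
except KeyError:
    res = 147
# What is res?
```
147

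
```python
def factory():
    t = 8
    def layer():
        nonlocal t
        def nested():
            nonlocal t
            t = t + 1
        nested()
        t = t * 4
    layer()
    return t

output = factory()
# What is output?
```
36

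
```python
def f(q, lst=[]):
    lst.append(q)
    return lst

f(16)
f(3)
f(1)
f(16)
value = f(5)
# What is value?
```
[16, 3, 1, 16, 5]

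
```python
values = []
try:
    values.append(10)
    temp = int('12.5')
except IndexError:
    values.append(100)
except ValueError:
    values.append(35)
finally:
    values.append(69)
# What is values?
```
[10, 35, 69]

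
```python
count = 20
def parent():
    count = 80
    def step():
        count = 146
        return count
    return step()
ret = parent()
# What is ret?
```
146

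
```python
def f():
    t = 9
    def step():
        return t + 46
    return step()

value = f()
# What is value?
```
55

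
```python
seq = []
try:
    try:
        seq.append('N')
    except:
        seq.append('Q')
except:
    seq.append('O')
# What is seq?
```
['N']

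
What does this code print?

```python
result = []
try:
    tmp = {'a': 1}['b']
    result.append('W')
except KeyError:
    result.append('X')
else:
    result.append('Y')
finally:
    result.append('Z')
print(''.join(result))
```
XZ

Exception: except runs, else skipped, finally runs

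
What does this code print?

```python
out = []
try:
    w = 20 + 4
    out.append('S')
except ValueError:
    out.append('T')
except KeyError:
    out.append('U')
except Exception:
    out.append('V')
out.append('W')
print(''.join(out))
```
SW

No exception, try block completes normally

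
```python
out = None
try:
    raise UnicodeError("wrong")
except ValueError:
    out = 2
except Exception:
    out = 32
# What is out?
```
2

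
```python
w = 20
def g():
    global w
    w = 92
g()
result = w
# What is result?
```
92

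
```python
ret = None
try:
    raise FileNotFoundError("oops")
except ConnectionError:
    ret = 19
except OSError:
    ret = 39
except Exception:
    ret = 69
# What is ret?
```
39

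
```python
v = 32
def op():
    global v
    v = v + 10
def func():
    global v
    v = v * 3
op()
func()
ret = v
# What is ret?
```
126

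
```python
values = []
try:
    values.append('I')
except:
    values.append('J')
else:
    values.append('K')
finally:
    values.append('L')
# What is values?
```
['I', 'K', 'L']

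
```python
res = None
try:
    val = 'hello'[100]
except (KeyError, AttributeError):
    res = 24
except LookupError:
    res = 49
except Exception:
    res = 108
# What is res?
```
49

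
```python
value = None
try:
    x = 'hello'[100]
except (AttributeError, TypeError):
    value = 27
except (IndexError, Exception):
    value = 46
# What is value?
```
46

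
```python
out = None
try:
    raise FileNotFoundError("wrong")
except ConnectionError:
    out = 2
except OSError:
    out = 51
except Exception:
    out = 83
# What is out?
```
51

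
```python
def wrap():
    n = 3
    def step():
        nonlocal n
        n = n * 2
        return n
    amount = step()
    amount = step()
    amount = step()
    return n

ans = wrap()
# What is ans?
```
24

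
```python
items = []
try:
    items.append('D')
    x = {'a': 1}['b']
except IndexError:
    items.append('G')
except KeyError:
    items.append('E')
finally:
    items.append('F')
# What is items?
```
['D', 'E', 'F']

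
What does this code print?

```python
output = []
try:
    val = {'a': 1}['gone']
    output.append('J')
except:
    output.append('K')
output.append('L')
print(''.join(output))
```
KL

Exception raised in try, caught by bare except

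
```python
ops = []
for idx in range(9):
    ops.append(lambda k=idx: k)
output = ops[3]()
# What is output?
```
3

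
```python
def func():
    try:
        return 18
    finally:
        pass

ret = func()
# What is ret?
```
18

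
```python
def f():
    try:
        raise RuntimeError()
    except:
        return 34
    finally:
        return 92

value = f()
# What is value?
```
92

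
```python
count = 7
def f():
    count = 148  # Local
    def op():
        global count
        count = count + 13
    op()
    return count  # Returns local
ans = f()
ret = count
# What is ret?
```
20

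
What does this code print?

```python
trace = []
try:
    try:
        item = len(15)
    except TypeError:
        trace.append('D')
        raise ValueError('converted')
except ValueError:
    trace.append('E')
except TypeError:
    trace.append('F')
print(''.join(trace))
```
DE

New ValueError raised, caught by outer ValueError handler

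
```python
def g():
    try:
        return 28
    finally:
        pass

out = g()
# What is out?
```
28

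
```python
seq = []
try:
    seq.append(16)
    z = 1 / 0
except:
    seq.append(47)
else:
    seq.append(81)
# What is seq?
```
[16, 47]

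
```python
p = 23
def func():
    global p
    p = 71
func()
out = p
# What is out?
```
71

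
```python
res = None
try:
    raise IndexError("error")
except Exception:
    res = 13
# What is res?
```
13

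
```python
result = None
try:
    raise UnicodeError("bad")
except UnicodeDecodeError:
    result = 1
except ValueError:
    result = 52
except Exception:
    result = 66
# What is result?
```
52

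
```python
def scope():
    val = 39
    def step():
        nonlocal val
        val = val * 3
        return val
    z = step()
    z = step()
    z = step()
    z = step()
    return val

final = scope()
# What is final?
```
3159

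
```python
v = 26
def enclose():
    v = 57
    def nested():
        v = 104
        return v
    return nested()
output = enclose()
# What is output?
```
104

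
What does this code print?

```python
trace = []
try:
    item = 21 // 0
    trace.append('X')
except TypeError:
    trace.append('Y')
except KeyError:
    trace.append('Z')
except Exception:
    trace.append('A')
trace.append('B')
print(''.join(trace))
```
AB

ZeroDivisionError not specifically caught, falls to Exception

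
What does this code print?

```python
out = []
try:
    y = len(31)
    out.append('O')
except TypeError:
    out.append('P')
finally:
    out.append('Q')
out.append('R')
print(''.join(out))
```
PQR

finally always runs, even after exception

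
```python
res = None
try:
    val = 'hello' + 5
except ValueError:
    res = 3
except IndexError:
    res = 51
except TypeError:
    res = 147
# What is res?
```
147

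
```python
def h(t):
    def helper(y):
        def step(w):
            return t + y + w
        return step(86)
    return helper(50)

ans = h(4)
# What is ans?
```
140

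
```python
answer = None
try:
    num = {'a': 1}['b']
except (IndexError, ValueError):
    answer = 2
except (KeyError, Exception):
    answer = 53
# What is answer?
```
53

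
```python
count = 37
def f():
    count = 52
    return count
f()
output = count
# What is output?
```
37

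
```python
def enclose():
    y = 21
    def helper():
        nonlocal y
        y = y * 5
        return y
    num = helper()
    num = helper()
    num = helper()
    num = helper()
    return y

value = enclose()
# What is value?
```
13125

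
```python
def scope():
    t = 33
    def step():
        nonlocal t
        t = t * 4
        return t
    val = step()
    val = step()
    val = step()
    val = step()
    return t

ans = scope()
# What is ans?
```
8448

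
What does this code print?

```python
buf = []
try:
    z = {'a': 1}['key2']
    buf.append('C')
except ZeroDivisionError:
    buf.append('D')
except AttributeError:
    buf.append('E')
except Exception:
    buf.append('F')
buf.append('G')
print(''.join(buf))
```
FG

KeyError not specifically caught, falls to Exception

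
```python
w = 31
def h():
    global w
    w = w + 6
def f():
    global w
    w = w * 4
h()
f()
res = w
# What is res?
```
148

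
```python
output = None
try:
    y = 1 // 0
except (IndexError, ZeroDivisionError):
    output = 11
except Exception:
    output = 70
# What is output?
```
11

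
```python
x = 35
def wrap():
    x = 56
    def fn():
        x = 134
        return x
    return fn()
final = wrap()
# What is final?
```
134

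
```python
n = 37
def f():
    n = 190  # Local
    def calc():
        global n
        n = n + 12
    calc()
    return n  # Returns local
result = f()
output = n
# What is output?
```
49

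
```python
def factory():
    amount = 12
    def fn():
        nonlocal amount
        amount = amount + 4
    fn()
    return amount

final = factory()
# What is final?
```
16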